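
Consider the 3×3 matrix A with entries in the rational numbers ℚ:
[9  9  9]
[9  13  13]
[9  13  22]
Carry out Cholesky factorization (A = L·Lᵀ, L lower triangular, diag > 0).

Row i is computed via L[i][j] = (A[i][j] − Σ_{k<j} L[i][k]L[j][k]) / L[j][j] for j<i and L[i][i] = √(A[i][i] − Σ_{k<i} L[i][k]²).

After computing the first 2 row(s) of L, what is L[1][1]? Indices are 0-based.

Step 1: L[0][0] = √(9) = 3.
  L[1][0] = (9) / L[0][0] = 3.
Step 2: L[1][1] = √(4) = 2.

L[1][1] = 2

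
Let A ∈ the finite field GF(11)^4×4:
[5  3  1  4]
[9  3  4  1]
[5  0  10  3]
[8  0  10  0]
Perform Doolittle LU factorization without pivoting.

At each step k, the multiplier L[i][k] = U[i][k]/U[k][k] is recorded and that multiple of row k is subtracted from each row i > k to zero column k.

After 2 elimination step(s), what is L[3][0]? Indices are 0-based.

L[3][0] = 6

Step 1: pivot at (0,0) is 5.
  row1 ← row1 − (4)·row0  ⇒  L[1][0]=4, U row1=(0, 2, 0, 7)
  row2 ← row2 − (1)·row0  ⇒  L[2][0]=1, U row2=(0, 8, 9, 10)
  row3 ← row3 − (6)·row0  ⇒  L[3][0]=6, U row3=(0, 4, 4, 9)
Step 2: pivot at (1,1) is 2.
  row2 ← row2 − (4)·row1  ⇒  L[2][1]=4, U row2=(0, 0, 9, 4)
  row3 ← row3 − (2)·row1  ⇒  L[3][1]=2, U row3=(0, 0, 4, 6)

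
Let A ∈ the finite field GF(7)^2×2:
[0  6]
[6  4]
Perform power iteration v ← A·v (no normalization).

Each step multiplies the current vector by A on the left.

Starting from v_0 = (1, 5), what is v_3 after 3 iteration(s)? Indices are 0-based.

v_0 = (1, 5).
v_1 = A·v_0 = (2, 5).
v_2 = A·v_1 = (2, 4).
v_3 = A·v_2 = (3, 0).

v_3 = (3, 0)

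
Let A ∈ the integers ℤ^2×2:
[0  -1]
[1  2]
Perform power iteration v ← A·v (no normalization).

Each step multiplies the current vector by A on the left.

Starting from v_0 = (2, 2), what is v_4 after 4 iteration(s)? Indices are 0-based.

v_0 = (2, 2).
v_1 = A·v_0 = (-2, 6).
v_2 = A·v_1 = (-6, 10).
v_3 = A·v_2 = (-10, 14).
v_4 = A·v_3 = (-14, 18).

v_4 = (-14, 18)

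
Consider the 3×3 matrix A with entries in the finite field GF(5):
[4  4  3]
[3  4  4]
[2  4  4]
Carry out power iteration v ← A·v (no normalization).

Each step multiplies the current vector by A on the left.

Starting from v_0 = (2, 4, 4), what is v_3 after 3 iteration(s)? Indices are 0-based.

v_0 = (2, 4, 4).
v_1 = A·v_0 = (1, 3, 1).
v_2 = A·v_1 = (4, 4, 3).
v_3 = A·v_2 = (1, 0, 1).

v_3 = (1, 0, 1)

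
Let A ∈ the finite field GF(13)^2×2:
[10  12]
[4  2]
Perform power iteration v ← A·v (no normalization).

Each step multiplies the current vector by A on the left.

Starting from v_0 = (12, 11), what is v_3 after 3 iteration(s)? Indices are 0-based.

v_3 = (4, 6)

v_0 = (12, 11).
v_1 = A·v_0 = (5, 5).
v_2 = A·v_1 = (6, 4).
v_3 = A·v_2 = (4, 6).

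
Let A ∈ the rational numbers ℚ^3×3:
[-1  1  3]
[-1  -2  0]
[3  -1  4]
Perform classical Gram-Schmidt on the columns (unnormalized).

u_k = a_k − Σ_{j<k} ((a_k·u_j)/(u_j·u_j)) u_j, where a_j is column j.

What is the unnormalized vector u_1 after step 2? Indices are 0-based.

Step 1: u_0 = a_0 = (-1, -1, 3).
Step 2: u_1 = a_1 − (-2/11)·u_0 = (9/11, -24/11, -5/11).

u_1 = (9/11, -24/11, -5/11)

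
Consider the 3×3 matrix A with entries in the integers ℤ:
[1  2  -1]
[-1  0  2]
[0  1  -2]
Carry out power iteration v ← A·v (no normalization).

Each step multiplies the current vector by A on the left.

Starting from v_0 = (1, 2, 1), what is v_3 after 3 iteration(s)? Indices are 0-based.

v_3 = (-3, -4, -6)

v_0 = (1, 2, 1).
v_1 = A·v_0 = (4, 1, 0).
v_2 = A·v_1 = (6, -4, 1).
v_3 = A·v_2 = (-3, -4, -6).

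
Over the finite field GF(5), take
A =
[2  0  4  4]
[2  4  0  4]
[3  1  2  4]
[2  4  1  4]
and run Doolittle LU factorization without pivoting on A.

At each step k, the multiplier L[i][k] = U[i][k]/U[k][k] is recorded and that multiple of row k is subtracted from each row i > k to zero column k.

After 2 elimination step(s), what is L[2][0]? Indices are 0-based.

L[2][0] = 4

Step 1: pivot at (0,0) is 2.
  row1 ← row1 − (1)·row0  ⇒  L[1][0]=1, U row1=(0, 4, 1, 0)
  row2 ← row2 − (4)·row0  ⇒  L[2][0]=4, U row2=(0, 1, 1, 3)
  row3 ← row3 − (1)·row0  ⇒  L[3][0]=1, U row3=(0, 4, 2, 0)
Step 2: pivot at (1,1) is 4.
  row2 ← row2 − (4)·row1  ⇒  L[2][1]=4, U row2=(0, 0, 2, 3)
  row3 ← row3 − (1)·row1  ⇒  L[3][1]=1, U row3=(0, 0, 1, 0)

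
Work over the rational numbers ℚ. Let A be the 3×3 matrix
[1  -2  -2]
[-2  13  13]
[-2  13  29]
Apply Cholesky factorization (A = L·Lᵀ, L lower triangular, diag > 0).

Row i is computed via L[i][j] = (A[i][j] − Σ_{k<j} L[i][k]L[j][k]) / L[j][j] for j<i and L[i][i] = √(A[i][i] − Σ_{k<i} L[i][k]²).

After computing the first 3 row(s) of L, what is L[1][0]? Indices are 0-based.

Step 1: L[0][0] = √(1) = 1.
  L[1][0] = (-2) / L[0][0] = -2.
Step 2: L[1][1] = √(9) = 3.
  L[2][0] = (-2) / L[0][0] = -2.
  L[2][1] = (9) / L[1][1] = 3.
Step 3: L[2][2] = √(16) = 4.

L[1][0] = -2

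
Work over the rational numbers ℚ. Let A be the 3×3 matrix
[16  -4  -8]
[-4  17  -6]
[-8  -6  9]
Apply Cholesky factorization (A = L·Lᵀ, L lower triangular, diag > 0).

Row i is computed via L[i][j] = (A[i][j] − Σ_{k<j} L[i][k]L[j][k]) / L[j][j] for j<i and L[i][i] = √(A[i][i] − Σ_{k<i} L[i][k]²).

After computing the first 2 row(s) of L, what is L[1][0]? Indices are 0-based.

Step 1: L[0][0] = √(16) = 4.
  L[1][0] = (-4) / L[0][0] = -1.
Step 2: L[1][1] = √(16) = 4.

L[1][0] = -1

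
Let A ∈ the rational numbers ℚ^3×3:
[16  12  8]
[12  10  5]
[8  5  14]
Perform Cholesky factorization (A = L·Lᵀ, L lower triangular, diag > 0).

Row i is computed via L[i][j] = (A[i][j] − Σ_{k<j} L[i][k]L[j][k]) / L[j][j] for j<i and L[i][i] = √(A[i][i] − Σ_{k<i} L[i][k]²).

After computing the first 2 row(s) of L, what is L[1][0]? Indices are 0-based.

L[1][0] = 3

Step 1: L[0][0] = √(16) = 4.
  L[1][0] = (12) / L[0][0] = 3.
Step 2: L[1][1] = √(1) = 1.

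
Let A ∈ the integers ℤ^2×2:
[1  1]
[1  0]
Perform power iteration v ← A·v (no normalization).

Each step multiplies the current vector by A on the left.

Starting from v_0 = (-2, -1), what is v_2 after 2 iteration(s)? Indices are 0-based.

v_2 = (-5, -3)

v_0 = (-2, -1).
v_1 = A·v_0 = (-3, -2).
v_2 = A·v_1 = (-5, -3).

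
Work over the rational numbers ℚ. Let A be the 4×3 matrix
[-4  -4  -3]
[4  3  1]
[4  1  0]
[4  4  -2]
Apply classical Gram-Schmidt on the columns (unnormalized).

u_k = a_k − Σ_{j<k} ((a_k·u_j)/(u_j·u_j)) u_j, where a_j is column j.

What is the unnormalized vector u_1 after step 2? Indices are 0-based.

u_1 = (-1, 0, -2, 1)

Step 1: u_0 = a_0 = (-4, 4, 4, 4).
Step 2: u_1 = a_1 − (3/4)·u_0 = (-1, 0, -2, 1).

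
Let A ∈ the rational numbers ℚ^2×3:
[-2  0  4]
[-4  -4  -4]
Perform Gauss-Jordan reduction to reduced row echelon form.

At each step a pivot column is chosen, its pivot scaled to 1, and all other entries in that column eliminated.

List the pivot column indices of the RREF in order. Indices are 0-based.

pivot columns: 0, 1

pivot(0,0)=-2: scale R0 → (1, 0, -2)
  clear (1,0): R1 −= (-4)R0 → (0, -4, -12)
pivot(1,1)=-4: scale R1 → (0, 1, 3)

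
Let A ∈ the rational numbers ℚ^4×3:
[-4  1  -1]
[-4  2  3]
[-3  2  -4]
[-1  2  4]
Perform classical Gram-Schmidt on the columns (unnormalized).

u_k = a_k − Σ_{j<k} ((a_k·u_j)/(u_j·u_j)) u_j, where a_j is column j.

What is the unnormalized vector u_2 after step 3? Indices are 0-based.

Step 1: u_0 = a_0 = (-4, -4, -3, -1).
Step 2: u_1 = a_1 − (-10/21)·u_0 = (-19/21, 2/21, 4/7, 32/21).
Step 3: u_2 = a_2 − (0)·u_0 − (105/73)·u_1 = (22/73, 209/73, -352/73, 132/73).

u_2 = (22/73, 209/73, -352/73, 132/73)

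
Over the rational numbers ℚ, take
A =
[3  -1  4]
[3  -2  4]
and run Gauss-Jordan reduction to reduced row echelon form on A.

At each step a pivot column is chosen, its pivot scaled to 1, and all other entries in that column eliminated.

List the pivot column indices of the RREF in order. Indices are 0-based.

pivot columns: 0, 1

[1] R0 /= 3  ⇒  (1, -1/3, 4/3)
     R1 -= 3·R0  ⇒  (0, -1, 0)
[2] R1 /= -1  ⇒  (0, 1, 0)
     R0 -= -1/3·R1  ⇒  (1, 0, 4/3)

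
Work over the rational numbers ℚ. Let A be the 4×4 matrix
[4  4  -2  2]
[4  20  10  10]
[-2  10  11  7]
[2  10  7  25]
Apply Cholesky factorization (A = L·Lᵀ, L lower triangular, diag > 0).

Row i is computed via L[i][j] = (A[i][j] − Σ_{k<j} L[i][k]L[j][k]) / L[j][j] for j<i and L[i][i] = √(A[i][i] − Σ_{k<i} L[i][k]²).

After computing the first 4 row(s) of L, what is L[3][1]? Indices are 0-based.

L[3][1] = 2

Step 1: L[0][0] = √(4) = 2.
  L[1][0] = (4) / L[0][0] = 2.
Step 2: L[1][1] = √(16) = 4.
  L[2][0] = (-2) / L[0][0] = -1.
  L[2][1] = (12) / L[1][1] = 3.
Step 3: L[2][2] = √(1) = 1.
  L[3][0] = (2) / L[0][0] = 1.
  L[3][1] = (8) / L[1][1] = 2.
  L[3][2] = (2) / L[2][2] = 2.
Step 4: L[3][3] = √(16) = 4.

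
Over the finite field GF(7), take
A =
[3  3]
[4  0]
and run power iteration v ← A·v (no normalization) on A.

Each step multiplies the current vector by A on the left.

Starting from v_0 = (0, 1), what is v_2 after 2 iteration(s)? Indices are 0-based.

v_2 = (2, 5)

v_0 = (0, 1).
v_1 = A·v_0 = (3, 0).
v_2 = A·v_1 = (2, 5).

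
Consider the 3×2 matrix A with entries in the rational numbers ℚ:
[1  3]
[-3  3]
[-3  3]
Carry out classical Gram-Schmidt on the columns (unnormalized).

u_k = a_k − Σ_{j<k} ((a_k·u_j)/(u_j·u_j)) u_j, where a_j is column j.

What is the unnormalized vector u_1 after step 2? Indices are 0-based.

Step 1: u_0 = a_0 = (1, -3, -3).
Step 2: u_1 = a_1 − (-15/19)·u_0 = (72/19, 12/19, 12/19).

u_1 = (72/19, 12/19, 12/19)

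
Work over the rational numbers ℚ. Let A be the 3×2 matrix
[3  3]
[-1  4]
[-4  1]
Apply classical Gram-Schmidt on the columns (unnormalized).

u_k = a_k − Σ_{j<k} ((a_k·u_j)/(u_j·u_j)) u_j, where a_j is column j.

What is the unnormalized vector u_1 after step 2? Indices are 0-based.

Step 1: u_0 = a_0 = (3, -1, -4).
Step 2: u_1 = a_1 − (1/26)·u_0 = (75/26, 105/26, 15/13).

u_1 = (75/26, 105/26, 15/13)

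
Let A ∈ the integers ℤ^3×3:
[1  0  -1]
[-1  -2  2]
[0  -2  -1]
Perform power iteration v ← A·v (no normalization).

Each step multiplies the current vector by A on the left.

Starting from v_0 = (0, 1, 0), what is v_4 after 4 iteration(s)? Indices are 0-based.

v_4 = (2, -28, -14)

v_0 = (0, 1, 0).
v_1 = A·v_0 = (0, -2, -2).
v_2 = A·v_1 = (2, 0, 6).
v_3 = A·v_2 = (-4, 10, -6).
v_4 = A·v_3 = (2, -28, -14).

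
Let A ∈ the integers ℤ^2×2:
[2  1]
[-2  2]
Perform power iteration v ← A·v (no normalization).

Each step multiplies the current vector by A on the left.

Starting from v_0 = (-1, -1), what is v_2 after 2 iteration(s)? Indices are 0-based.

v_0 = (-1, -1).
v_1 = A·v_0 = (-3, 0).
v_2 = A·v_1 = (-6, 6).

v_2 = (-6, 6)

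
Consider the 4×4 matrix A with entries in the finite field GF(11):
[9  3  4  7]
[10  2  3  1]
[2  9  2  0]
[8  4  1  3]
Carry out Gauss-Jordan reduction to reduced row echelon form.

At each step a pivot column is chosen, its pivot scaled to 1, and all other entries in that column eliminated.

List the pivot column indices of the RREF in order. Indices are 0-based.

pivot columns: 0, 1, 2, 3

step 1: normalize row 0 (÷9) = (1, 4, 9, 2)
  row 1: subtract 10×row0 = (0, 6, 1, 3)
  row 2: subtract 2×row0 = (0, 1, 6, 7)
  row 3: subtract 8×row0 = (0, 5, 6, 9)
step 2: normalize row 1 (÷6) = (0, 1, 2, 6)
  row 0: subtract 4×row1 = (1, 0, 1, 0)
  row 2: subtract 1×row1 = (0, 0, 4, 1)
  row 3: subtract 5×row1 = (0, 0, 7, 1)
step 3: normalize row 2 (÷4) = (0, 0, 1, 3)
  row 0: subtract 1×row2 = (1, 0, 0, 8)
  row 1: subtract 2×row2 = (0, 1, 0, 0)
  row 3: subtract 7×row2 = (0, 0, 0, 2)
step 4: normalize row 3 (÷2) = (0, 0, 0, 1)
  row 0: subtract 8×row3 = (1, 0, 0, 0)
  row 2: subtract 3×row3 = (0, 0, 1, 0)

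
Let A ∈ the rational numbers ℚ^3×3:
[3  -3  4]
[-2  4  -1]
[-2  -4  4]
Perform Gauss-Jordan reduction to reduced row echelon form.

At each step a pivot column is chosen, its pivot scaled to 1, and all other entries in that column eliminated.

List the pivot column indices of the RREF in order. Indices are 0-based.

pivot columns: 0, 1, 2

pivot(0,0)=3: scale R0 → (1, -1, 4/3)
  clear (1,0): R1 −= (-2)R0 → (0, 2, 5/3)
  clear (2,0): R2 −= (-2)R0 → (0, -6, 20/3)
pivot(1,1)=2: scale R1 → (0, 1, 5/6)
  clear (0,1): R0 −= (-1)R1 → (1, 0, 13/6)
  clear (2,1): R2 −= (-6)R1 → (0, 0, 35/3)
pivot(2,2)=35/3: scale R2 → (0, 0, 1)
  clear (0,2): R0 −= (13/6)R2 → (1, 0, 0)
  clear (1,2): R1 −= (5/6)R2 → (0, 1, 0)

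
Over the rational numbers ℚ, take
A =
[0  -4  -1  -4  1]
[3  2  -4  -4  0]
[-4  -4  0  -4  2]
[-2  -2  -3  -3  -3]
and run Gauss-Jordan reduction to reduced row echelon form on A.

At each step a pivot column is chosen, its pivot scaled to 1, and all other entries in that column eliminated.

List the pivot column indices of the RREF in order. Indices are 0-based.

pivot columns: 0, 1, 2, 3

[1] R0 <-> R1
[1] R0 /= 3  ⇒  (1, 2/3, -4/3, -4/3, 0)
     R2 -= -4·R0  ⇒  (0, -4/3, -16/3, -28/3, 2)
     R3 -= -2·R0  ⇒  (0, -2/3, -17/3, -17/3, -3)
[2] R1 /= -4  ⇒  (0, 1, 1/4, 1, -1/4)
     R0 -= 2/3·R1  ⇒  (1, 0, -3/2, -2, 1/6)
     R2 -= -4/3·R1  ⇒  (0, 0, -5, -8, 5/3)
     R3 -= -2/3·R1  ⇒  (0, 0, -11/2, -5, -19/6)
[3] R2 /= -5  ⇒  (0, 0, 1, 8/5, -1/3)
     R0 -= -3/2·R2  ⇒  (1, 0, 0, 2/5, -1/3)
     R1 -= 1/4·R2  ⇒  (0, 1, 0, 3/5, -1/6)
     R3 -= -11/2·R2  ⇒  (0, 0, 0, 19/5, -5)
[4] R3 /= 19/5  ⇒  (0, 0, 0, 1, -25/19)
     R0 -= 2/5·R3  ⇒  (1, 0, 0, 0, 11/57)
     R1 -= 3/5·R3  ⇒  (0, 1, 0, 0, 71/114)
     R2 -= 8/5·R3  ⇒  (0, 0, 1, 0, 101/57)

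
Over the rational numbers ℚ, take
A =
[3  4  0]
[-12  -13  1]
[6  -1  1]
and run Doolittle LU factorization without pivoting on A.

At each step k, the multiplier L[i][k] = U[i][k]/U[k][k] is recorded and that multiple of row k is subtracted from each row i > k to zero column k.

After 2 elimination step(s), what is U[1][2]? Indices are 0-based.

[col 0] pivot 3
  R1 -= -4*R0 → (0, 3, 1)  (L[1][0] := -4)
  R2 -= 2*R0 → (0, -9, 1)  (L[2][0] := 2)
[col 1] pivot 3
  R2 -= -3*R1 → (0, 0, 4)  (L[2][1] := -3)

U[1][2] = 1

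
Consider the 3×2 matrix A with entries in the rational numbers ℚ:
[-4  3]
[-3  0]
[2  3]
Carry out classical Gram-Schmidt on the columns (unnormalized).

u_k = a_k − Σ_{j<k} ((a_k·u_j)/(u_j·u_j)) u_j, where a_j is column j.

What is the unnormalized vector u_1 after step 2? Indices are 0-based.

Step 1: u_0 = a_0 = (-4, -3, 2).
Step 2: u_1 = a_1 − (-6/29)·u_0 = (63/29, -18/29, 99/29).

u_1 = (63/29, -18/29, 99/29)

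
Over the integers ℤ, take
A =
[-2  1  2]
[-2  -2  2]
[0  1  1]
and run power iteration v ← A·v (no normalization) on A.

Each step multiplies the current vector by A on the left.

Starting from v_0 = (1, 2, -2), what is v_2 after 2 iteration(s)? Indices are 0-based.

v_2 = (-2, 28, -10)

v_0 = (1, 2, -2).
v_1 = A·v_0 = (-4, -10, 0).
v_2 = A·v_1 = (-2, 28, -10).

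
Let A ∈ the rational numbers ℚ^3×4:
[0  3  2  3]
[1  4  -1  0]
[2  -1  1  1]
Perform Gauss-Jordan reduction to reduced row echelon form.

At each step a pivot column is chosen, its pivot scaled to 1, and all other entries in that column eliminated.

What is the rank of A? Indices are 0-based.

rank = 3

step 1: exchange rows 0,1
step 1: normalize row 0 (÷1) = (1, 4, -1, 0)
  row 2: subtract 2×row0 = (0, -9, 3, 1)
step 2: normalize row 1 (÷3) = (0, 1, 2/3, 1)
  row 0: subtract 4×row1 = (1, 0, -11/3, -4)
  row 2: subtract -9×row1 = (0, 0, 9, 10)
step 3: normalize row 2 (÷9) = (0, 0, 1, 10/9)
  row 0: subtract -11/3×row2 = (1, 0, 0, 2/27)
  row 1: subtract 2/3×row2 = (0, 1, 0, 7/27)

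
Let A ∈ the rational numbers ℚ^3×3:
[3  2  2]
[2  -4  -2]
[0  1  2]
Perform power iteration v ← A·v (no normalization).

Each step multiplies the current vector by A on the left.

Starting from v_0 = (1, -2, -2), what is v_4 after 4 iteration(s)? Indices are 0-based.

v_4 = (25, -958, 114)

v_0 = (1, -2, -2).
v_1 = A·v_0 = (-5, 14, -6).
v_2 = A·v_1 = (1, -54, 2).
v_3 = A·v_2 = (-101, 214, -50).
v_4 = A·v_3 = (25, -958, 114).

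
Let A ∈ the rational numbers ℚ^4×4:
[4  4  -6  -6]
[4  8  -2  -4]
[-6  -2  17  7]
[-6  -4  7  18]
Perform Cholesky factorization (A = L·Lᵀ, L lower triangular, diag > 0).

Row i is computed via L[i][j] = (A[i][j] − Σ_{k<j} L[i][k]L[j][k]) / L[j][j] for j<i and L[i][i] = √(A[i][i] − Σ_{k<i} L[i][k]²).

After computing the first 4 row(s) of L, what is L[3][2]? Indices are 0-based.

Step 1: L[0][0] = √(4) = 2.
  L[1][0] = (4) / L[0][0] = 2.
Step 2: L[1][1] = √(4) = 2.
  L[2][0] = (-6) / L[0][0] = -3.
  L[2][1] = (4) / L[1][1] = 2.
Step 3: L[2][2] = √(4) = 2.
  L[3][0] = (-6) / L[0][0] = -3.
  L[3][1] = (2) / L[1][1] = 1.
  L[3][2] = (-4) / L[2][2] = -2.
Step 4: L[3][3] = √(4) = 2.

L[3][2] = -2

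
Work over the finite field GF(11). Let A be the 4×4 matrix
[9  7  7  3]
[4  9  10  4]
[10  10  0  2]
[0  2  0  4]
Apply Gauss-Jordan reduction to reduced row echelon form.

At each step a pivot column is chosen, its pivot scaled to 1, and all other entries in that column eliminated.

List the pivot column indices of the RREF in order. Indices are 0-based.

pivot(0,0)=9: scale R0 → (1, 2, 2, 4)
  clear (1,0): R1 −= (4)R0 → (0, 1, 2, 10)
  clear (2,0): R2 −= (10)R0 → (0, 1, 2, 6)
pivot(1,1)=1: scale R1 → (0, 1, 2, 10)
  clear (0,1): R0 −= (2)R1 → (1, 0, 9, 6)
  clear (2,1): R2 −= (1)R1 → (0, 0, 0, 7)
  clear (3,1): R3 −= (2)R1 → (0, 0, 7, 6)
pivot(2,2): swap R2↔R3
pivot(2,2)=7: scale R2 → (0, 0, 1, 4)
  clear (0,2): R0 −= (9)R2 → (1, 0, 0, 3)
  clear (1,2): R1 −= (2)R2 → (0, 1, 0, 2)
pivot(3,3)=7: scale R3 → (0, 0, 0, 1)
  clear (0,3): R0 −= (3)R3 → (1, 0, 0, 0)
  clear (1,3): R1 −= (2)R3 → (0, 1, 0, 0)
  clear (2,3): R2 −= (4)R3 → (0, 0, 1, 0)

pivot columns: 0, 1, 2, 3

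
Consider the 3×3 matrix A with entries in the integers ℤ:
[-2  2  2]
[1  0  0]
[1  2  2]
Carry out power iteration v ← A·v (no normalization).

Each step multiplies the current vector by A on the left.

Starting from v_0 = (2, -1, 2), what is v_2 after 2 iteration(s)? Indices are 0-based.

v_0 = (2, -1, 2).
v_1 = A·v_0 = (-2, 2, 4).
v_2 = A·v_1 = (16, -2, 10).

v_2 = (16, -2, 10)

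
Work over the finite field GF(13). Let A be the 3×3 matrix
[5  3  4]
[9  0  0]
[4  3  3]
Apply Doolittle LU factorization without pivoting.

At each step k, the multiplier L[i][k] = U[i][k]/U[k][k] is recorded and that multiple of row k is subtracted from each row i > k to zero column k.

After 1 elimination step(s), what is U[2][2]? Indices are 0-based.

k=0: U[0][0]=5
  eliminate (1,0): mult=7, new row 1: (0, 5, 11); set L[1][0]=7
  eliminate (2,0): mult=6, new row 2: (0, 11, 5); set L[2][0]=6

U[2][2] = 5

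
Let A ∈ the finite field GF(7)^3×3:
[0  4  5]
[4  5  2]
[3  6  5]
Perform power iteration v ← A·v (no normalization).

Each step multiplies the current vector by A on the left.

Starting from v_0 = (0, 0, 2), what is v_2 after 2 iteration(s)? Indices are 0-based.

v_2 = (3, 3, 6)

v_0 = (0, 0, 2).
v_1 = A·v_0 = (3, 4, 3).
v_2 = A·v_1 = (3, 3, 6).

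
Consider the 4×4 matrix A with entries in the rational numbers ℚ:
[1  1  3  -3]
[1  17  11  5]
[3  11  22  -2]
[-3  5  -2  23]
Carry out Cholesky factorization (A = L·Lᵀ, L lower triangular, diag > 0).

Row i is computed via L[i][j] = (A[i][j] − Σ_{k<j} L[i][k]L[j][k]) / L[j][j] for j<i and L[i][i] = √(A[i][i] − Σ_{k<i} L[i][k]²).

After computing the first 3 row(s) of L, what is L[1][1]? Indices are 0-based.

Step 1: L[0][0] = √(1) = 1.
  L[1][0] = (1) / L[0][0] = 1.
Step 2: L[1][1] = √(16) = 4.
  L[2][0] = (3) / L[0][0] = 3.
  L[2][1] = (8) / L[1][1] = 2.
Step 3: L[2][2] = √(9) = 3.

L[1][1] = 4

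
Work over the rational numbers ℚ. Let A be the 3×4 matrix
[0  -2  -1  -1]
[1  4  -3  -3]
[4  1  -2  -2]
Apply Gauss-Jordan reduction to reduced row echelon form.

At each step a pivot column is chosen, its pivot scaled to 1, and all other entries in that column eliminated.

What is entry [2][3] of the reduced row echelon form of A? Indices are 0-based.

pivot(0,0): swap R0↔R1
pivot(0,0)=1: scale R0 → (1, 4, -3, -3)
  clear (2,0): R2 −= (4)R0 → (0, -15, 10, 10)
pivot(1,1)=-2: scale R1 → (0, 1, 1/2, 1/2)
  clear (0,1): R0 −= (4)R1 → (1, 0, -5, -5)
  clear (2,1): R2 −= (-15)R1 → (0, 0, 35/2, 35/2)
pivot(2,2)=35/2: scale R2 → (0, 0, 1, 1)
  clear (0,2): R0 −= (-5)R2 → (1, 0, 0, 0)
  clear (1,2): R1 −= (1/2)R2 → (0, 1, 0, 0)

M[2][3] = 1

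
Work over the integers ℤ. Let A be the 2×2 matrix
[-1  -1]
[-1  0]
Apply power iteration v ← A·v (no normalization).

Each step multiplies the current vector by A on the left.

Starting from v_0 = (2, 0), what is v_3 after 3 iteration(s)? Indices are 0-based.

v_0 = (2, 0).
v_1 = A·v_0 = (-2, -2).
v_2 = A·v_1 = (4, 2).
v_3 = A·v_2 = (-6, -4).

v_3 = (-6, -4)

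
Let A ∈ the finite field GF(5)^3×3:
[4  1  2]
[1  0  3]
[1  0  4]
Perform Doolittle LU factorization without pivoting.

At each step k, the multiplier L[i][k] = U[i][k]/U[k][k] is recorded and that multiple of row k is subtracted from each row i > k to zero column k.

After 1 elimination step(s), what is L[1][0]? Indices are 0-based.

L[1][0] = 4

[col 0] pivot 4
  R1 -= 4*R0 → (0, 1, 0)  (L[1][0] := 4)
  R2 -= 4*R0 → (0, 1, 1)  (L[2][0] := 4)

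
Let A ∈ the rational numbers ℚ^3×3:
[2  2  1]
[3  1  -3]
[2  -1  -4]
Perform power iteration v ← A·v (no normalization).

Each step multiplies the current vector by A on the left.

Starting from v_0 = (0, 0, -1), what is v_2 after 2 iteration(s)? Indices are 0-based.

v_2 = (8, -12, -21)

v_0 = (0, 0, -1).
v_1 = A·v_0 = (-1, 3, 4).
v_2 = A·v_1 = (8, -12, -21).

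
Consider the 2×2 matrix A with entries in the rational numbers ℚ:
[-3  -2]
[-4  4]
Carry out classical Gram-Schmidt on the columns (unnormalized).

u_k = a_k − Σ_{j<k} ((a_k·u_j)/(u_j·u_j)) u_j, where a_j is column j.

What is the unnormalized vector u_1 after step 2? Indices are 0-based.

u_1 = (-16/5, 12/5)

Step 1: u_0 = a_0 = (-3, -4).
Step 2: u_1 = a_1 − (-2/5)·u_0 = (-16/5, 12/5).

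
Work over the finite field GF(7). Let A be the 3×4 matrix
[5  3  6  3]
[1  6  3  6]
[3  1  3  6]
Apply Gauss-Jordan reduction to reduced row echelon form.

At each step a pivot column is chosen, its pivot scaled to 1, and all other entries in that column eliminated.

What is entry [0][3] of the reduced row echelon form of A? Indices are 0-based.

[1] R0 /= 5  ⇒  (1, 2, 4, 2)
     R1 -= 1·R0  ⇒  (0, 4, 6, 4)
     R2 -= 3·R0  ⇒  (0, 2, 5, 0)
[2] R1 /= 4  ⇒  (0, 1, 5, 1)
     R0 -= 2·R1  ⇒  (1, 0, 1, 0)
     R2 -= 2·R1  ⇒  (0, 0, 2, 5)
[3] R2 /= 2  ⇒  (0, 0, 1, 6)
     R0 -= 1·R2  ⇒  (1, 0, 0, 1)
     R1 -= 5·R2  ⇒  (0, 1, 0, 6)

M[0][3] = 1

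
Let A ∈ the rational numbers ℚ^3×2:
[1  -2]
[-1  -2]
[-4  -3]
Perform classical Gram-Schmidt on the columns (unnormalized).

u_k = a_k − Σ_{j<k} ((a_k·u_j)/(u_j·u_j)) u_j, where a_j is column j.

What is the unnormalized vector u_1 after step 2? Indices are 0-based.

u_1 = (-8/3, -4/3, -1/3)

Step 1: u_0 = a_0 = (1, -1, -4).
Step 2: u_1 = a_1 − (2/3)·u_0 = (-8/3, -4/3, -1/3).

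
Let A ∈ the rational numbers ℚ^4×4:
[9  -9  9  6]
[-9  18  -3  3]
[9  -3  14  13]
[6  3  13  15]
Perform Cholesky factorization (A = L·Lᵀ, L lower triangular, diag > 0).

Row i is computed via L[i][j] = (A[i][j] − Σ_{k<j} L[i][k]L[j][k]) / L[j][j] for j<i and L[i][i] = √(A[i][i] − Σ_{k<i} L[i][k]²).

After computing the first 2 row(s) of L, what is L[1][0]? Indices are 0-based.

L[1][0] = -3

Step 1: L[0][0] = √(9) = 3.
  L[1][0] = (-9) / L[0][0] = -3.
Step 2: L[1][1] = √(9) = 3.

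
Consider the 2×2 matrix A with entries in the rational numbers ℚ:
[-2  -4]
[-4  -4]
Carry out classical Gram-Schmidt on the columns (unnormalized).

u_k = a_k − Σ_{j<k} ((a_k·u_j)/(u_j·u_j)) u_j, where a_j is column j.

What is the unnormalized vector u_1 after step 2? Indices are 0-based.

u_1 = (-8/5, 4/5)

Step 1: u_0 = a_0 = (-2, -4).
Step 2: u_1 = a_1 − (6/5)·u_0 = (-8/5, 4/5).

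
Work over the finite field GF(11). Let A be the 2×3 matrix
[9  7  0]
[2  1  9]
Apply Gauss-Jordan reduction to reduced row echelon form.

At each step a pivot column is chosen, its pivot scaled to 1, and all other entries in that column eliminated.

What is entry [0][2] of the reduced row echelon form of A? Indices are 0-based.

M[0][2] = 6

step 1: normalize row 0 (÷9) = (1, 2, 0)
  row 1: subtract 2×row0 = (0, 8, 9)
step 2: normalize row 1 (÷8) = (0, 1, 8)
  row 0: subtract 2×row1 = (1, 0, 6)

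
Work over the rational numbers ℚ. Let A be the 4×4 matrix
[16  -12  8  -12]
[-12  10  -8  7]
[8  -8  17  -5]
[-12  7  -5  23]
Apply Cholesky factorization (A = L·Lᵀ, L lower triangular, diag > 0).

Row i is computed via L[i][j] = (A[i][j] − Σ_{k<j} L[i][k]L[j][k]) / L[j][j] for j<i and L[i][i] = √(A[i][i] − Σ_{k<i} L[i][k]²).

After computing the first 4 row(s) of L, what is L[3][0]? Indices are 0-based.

Step 1: L[0][0] = √(16) = 4.
  L[1][0] = (-12) / L[0][0] = -3.
Step 2: L[1][1] = √(1) = 1.
  L[2][0] = (8) / L[0][0] = 2.
  L[2][1] = (-2) / L[1][1] = -2.
Step 3: L[2][2] = √(9) = 3.
  L[3][0] = (-12) / L[0][0] = -3.
  L[3][1] = (-2) / L[1][1] = -2.
  L[3][2] = (-3) / L[2][2] = -1.
Step 4: L[3][3] = √(9) = 3.

L[3][0] = -3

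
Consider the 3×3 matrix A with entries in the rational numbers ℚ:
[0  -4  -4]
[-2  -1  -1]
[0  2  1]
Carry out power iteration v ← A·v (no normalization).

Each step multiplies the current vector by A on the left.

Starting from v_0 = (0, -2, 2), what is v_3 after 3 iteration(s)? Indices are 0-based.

v_0 = (0, -2, 2).
v_1 = A·v_0 = (0, 0, -2).
v_2 = A·v_1 = (8, 2, -2).
v_3 = A·v_2 = (0, -16, 2).

v_3 = (0, -16, 2)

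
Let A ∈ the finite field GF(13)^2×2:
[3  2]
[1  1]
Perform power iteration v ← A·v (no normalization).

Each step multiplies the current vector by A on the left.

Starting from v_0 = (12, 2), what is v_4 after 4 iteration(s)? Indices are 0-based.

v_4 = (6, 0)

v_0 = (12, 2).
v_1 = A·v_0 = (1, 1).
v_2 = A·v_1 = (5, 2).
v_3 = A·v_2 = (6, 7).
v_4 = A·v_3 = (6, 0).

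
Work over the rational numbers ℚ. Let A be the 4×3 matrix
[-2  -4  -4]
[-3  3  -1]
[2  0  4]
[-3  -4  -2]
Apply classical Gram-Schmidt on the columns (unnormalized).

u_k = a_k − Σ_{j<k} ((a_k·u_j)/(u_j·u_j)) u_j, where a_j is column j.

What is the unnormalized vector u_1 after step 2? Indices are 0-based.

u_1 = (-41/13, 111/26, -11/13, -71/26)

Step 1: u_0 = a_0 = (-2, -3, 2, -3).
Step 2: u_1 = a_1 − (11/26)·u_0 = (-41/13, 111/26, -11/13, -71/26).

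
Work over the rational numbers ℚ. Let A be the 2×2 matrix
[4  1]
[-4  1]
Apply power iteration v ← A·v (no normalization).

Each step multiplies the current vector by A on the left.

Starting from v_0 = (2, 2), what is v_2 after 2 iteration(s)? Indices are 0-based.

v_0 = (2, 2).
v_1 = A·v_0 = (10, -6).
v_2 = A·v_1 = (34, -46).

v_2 = (34, -46)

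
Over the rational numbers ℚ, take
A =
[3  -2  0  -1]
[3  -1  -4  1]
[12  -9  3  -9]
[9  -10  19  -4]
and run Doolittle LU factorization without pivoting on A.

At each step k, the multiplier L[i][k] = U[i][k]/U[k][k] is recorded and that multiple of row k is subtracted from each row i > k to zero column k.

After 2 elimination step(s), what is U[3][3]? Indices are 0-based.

Step 1: pivot at (0,0) is 3.
  row1 ← row1 − (1)·row0  ⇒  L[1][0]=1, U row1=(0, 1, -4, 2)
  row2 ← row2 − (4)·row0  ⇒  L[2][0]=4, U row2=(0, -1, 3, -5)
  row3 ← row3 − (3)·row0  ⇒  L[3][0]=3, U row3=(0, -4, 19, -1)
Step 2: pivot at (1,1) is 1.
  row2 ← row2 − (-1)·row1  ⇒  L[2][1]=-1, U row2=(0, 0, -1, -3)
  row3 ← row3 − (-4)·row1  ⇒  L[3][1]=-4, U row3=(0, 0, 3, 7)

U[3][3] = 7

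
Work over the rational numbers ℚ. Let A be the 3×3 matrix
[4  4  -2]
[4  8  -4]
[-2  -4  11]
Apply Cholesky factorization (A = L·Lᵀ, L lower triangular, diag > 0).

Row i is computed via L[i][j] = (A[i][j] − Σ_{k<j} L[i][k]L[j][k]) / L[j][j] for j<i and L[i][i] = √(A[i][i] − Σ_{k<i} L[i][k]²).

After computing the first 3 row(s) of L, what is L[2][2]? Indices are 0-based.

Step 1: L[0][0] = √(4) = 2.
  L[1][0] = (4) / L[0][0] = 2.
Step 2: L[1][1] = √(4) = 2.
  L[2][0] = (-2) / L[0][0] = -1.
  L[2][1] = (-2) / L[1][1] = -1.
Step 3: L[2][2] = √(9) = 3.

L[2][2] = 3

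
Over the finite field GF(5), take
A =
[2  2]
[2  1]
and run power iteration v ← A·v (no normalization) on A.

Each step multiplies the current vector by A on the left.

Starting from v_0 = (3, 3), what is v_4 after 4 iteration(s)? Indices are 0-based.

v_4 = (4, 2)

v_0 = (3, 3).
v_1 = A·v_0 = (2, 4).
v_2 = A·v_1 = (2, 3).
v_3 = A·v_2 = (0, 2).
v_4 = A·v_3 = (4, 2).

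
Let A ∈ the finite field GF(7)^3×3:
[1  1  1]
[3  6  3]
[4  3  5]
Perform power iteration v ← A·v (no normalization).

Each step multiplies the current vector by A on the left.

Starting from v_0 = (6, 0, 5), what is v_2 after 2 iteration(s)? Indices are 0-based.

v_2 = (2, 0, 3)

v_0 = (6, 0, 5).
v_1 = A·v_0 = (4, 5, 0).
v_2 = A·v_1 = (2, 0, 3).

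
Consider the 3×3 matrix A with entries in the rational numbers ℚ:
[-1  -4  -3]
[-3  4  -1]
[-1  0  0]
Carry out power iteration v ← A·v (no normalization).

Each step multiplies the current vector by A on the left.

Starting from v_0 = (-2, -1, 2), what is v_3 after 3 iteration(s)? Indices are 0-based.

v_0 = (-2, -1, 2).
v_1 = A·v_0 = (0, 0, 2).
v_2 = A·v_1 = (-6, -2, 0).
v_3 = A·v_2 = (14, 10, 6).

v_3 = (14, 10, 6)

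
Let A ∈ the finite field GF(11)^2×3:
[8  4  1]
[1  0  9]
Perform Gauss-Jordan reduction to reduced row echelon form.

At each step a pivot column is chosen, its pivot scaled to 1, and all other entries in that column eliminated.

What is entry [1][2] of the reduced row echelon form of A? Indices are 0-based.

[1] R0 /= 8  ⇒  (1, 6, 7)
     R1 -= 1·R0  ⇒  (0, 5, 2)
[2] R1 /= 5  ⇒  (0, 1, 7)
     R0 -= 6·R1  ⇒  (1, 0, 9)

M[1][2] = 7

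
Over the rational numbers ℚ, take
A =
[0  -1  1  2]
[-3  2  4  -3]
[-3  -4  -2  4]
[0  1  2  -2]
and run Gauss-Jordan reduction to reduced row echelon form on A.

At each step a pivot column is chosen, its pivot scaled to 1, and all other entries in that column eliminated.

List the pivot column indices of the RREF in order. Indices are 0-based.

pivot columns: 0, 1, 2, 3

[1] R0 <-> R1
[1] R0 /= -3  ⇒  (1, -2/3, -4/3, 1)
     R2 -= -3·R0  ⇒  (0, -6, -6, 7)
[2] R1 /= -1  ⇒  (0, 1, -1, -2)
     R0 -= -2/3·R1  ⇒  (1, 0, -2, -1/3)
     R2 -= -6·R1  ⇒  (0, 0, -12, -5)
     R3 -= 1·R1  ⇒  (0, 0, 3, 0)
[3] R2 /= -12  ⇒  (0, 0, 1, 5/12)
     R0 -= -2·R2  ⇒  (1, 0, 0, 1/2)
     R1 -= -1·R2  ⇒  (0, 1, 0, -19/12)
     R3 -= 3·R2  ⇒  (0, 0, 0, -5/4)
[4] R3 /= -5/4  ⇒  (0, 0, 0, 1)
     R0 -= 1/2·R3  ⇒  (1, 0, 0, 0)
     R1 -= -19/12·R3  ⇒  (0, 1, 0, 0)
     R2 -= 5/12·R3  ⇒  (0, 0, 1, 0)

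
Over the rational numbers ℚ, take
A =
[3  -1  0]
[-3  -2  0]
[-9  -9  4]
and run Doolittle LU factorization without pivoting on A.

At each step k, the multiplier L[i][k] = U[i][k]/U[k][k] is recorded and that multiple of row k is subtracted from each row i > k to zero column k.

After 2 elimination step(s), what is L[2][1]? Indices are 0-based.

[col 0] pivot 3
  R1 -= -1*R0 → (0, -3, 0)  (L[1][0] := -1)
  R2 -= -3*R0 → (0, -12, 4)  (L[2][0] := -3)
[col 1] pivot -3
  R2 -= 4*R1 → (0, 0, 4)  (L[2][1] := 4)

L[2][1] = 4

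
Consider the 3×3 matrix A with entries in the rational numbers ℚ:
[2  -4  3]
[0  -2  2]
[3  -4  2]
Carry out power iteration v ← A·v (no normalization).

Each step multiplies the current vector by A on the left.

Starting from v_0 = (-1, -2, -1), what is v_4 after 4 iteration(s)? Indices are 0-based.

v_4 = (95, 34, 95)

v_0 = (-1, -2, -1).
v_1 = A·v_0 = (3, 2, 3).
v_2 = A·v_1 = (7, 2, 7).
v_3 = A·v_2 = (27, 10, 27).
v_4 = A·v_3 = (95, 34, 95).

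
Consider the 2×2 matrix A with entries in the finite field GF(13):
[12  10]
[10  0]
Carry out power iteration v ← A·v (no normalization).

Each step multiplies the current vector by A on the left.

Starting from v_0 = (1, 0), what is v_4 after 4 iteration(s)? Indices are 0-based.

v_4 = (5, 5)

v_0 = (1, 0).
v_1 = A·v_0 = (12, 10).
v_2 = A·v_1 = (10, 3).
v_3 = A·v_2 = (7, 9).
v_4 = A·v_3 = (5, 5).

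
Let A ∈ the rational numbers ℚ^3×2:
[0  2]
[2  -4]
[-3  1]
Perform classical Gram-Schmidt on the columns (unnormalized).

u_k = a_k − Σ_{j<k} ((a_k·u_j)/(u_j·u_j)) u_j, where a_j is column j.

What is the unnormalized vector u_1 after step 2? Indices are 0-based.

u_1 = (2, -30/13, -20/13)

Step 1: u_0 = a_0 = (0, 2, -3).
Step 2: u_1 = a_1 − (-11/13)·u_0 = (2, -30/13, -20/13).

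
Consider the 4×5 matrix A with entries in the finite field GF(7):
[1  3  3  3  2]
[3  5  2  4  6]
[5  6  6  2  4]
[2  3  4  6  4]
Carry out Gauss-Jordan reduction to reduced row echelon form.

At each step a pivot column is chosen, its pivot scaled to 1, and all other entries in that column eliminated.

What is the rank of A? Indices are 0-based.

step 1: normalize row 0 (÷1) = (1, 3, 3, 3, 2)
  row 1: subtract 3×row0 = (0, 3, 0, 2, 0)
  row 2: subtract 5×row0 = (0, 5, 5, 1, 1)
  row 3: subtract 2×row0 = (0, 4, 5, 0, 0)
step 2: normalize row 1 (÷3) = (0, 1, 0, 3, 0)
  row 0: subtract 3×row1 = (1, 0, 3, 1, 2)
  row 2: subtract 5×row1 = (0, 0, 5, 0, 1)
  row 3: subtract 4×row1 = (0, 0, 5, 2, 0)
step 3: normalize row 2 (÷5) = (0, 0, 1, 0, 3)
  row 0: subtract 3×row2 = (1, 0, 0, 1, 0)
  row 3: subtract 5×row2 = (0, 0, 0, 2, 6)
step 4: normalize row 3 (÷2) = (0, 0, 0, 1, 3)
  row 0: subtract 1×row3 = (1, 0, 0, 0, 4)
  row 1: subtract 3×row3 = (0, 1, 0, 0, 5)

rank = 4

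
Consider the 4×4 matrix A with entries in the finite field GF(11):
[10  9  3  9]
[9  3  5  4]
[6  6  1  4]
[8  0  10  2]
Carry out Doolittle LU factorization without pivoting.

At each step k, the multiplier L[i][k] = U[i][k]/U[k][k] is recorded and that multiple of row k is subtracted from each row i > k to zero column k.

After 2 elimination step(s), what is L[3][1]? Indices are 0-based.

L[3][1] = 4

k=0: U[0][0]=10
  eliminate (1,0): mult=2, new row 1: (0, 7, 10, 8); set L[1][0]=2
  eliminate (2,0): mult=5, new row 2: (0, 5, 8, 3); set L[2][0]=5
  eliminate (3,0): mult=3, new row 3: (0, 6, 1, 8); set L[3][0]=3
k=1: U[1][1]=7
  eliminate (2,1): mult=7, new row 2: (0, 0, 4, 2); set L[2][1]=7
  eliminate (3,1): mult=4, new row 3: (0, 0, 5, 9); set L[3][1]=4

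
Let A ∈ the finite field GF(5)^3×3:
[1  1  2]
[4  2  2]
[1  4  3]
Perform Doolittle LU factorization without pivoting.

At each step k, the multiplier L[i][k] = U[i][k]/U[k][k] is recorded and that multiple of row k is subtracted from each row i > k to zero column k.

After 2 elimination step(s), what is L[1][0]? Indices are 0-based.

L[1][0] = 4

[col 0] pivot 1
  R1 -= 4*R0 → (0, 3, 4)  (L[1][0] := 4)
  R2 -= 1*R0 → (0, 3, 1)  (L[2][0] := 1)
[col 1] pivot 3
  R2 -= 1*R1 → (0, 0, 2)  (L[2][1] := 1)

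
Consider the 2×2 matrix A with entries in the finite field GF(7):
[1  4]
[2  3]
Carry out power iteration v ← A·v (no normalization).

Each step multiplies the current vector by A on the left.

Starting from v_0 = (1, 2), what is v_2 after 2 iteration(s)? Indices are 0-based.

v_2 = (6, 0)

v_0 = (1, 2).
v_1 = A·v_0 = (2, 1).
v_2 = A·v_1 = (6, 0).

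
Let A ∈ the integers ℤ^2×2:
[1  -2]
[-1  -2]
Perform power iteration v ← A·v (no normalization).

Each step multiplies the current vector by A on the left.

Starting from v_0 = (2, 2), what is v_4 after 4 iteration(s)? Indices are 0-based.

v_4 = (58, 94)

v_0 = (2, 2).
v_1 = A·v_0 = (-2, -6).
v_2 = A·v_1 = (10, 14).
v_3 = A·v_2 = (-18, -38).
v_4 = A·v_3 = (58, 94).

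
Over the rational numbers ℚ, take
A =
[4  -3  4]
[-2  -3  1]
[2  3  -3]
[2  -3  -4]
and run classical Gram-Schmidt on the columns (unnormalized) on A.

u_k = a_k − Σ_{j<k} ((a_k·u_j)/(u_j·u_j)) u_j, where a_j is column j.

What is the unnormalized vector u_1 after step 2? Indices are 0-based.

Step 1: u_0 = a_0 = (4, -2, 2, 2).
Step 2: u_1 = a_1 − (-3/14)·u_0 = (-15/7, -24/7, 24/7, -18/7).

u_1 = (-15/7, -24/7, 24/7, -18/7)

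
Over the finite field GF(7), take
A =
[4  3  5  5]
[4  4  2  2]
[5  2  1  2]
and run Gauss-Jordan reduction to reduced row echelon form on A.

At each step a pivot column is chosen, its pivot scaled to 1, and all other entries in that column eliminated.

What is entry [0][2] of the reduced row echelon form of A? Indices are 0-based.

M[0][2] = 0

[1] R0 /= 4  ⇒  (1, 6, 3, 3)
     R1 -= 4·R0  ⇒  (0, 1, 4, 4)
     R2 -= 5·R0  ⇒  (0, 0, 0, 1)
[2] R1 /= 1  ⇒  (0, 1, 4, 4)
     R0 -= 6·R1  ⇒  (1, 0, 0, 0)
column 2 empty below row 2
[3] R2 /= 1  ⇒  (0, 0, 0, 1)
     R1 -= 4·R2  ⇒  (0, 1, 4, 0)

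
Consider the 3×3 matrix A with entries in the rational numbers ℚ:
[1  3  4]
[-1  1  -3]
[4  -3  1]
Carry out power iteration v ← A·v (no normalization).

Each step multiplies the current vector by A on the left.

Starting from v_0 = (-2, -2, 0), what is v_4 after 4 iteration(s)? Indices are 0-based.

v_4 = (-274, 662, -976)

v_0 = (-2, -2, 0).
v_1 = A·v_0 = (-8, 0, -2).
v_2 = A·v_1 = (-16, 14, -34).
v_3 = A·v_2 = (-110, 132, -140).
v_4 = A·v_3 = (-274, 662, -976).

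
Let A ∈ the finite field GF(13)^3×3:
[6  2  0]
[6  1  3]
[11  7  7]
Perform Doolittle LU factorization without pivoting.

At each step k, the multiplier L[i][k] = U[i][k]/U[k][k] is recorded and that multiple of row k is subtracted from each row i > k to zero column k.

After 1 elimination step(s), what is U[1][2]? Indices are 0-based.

U[1][2] = 3

[col 0] pivot 6
  R1 -= 1*R0 → (0, 12, 3)  (L[1][0] := 1)
  R2 -= 4*R0 → (0, 12, 7)  (L[2][0] := 4)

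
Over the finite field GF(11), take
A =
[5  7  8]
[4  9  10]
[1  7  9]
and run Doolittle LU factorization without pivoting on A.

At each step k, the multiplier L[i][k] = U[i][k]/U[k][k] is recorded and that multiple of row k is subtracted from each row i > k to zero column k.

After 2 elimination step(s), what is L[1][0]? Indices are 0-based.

Step 1: pivot at (0,0) is 5.
  row1 ← row1 − (3)·row0  ⇒  L[1][0]=3, U row1=(0, 10, 8)
  row2 ← row2 − (9)·row0  ⇒  L[2][0]=9, U row2=(0, 10, 3)
Step 2: pivot at (1,1) is 10.
  row2 ← row2 − (1)·row1  ⇒  L[2][1]=1, U row2=(0, 0, 6)

L[1][0] = 3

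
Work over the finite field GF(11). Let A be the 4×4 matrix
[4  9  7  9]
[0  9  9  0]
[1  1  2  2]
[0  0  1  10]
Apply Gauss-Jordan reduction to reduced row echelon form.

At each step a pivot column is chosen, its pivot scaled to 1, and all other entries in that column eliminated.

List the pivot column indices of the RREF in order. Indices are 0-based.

step 1: normalize row 0 (÷4) = (1, 5, 10, 5)
  row 2: subtract 1×row0 = (0, 7, 3, 8)
step 2: normalize row 1 (÷9) = (0, 1, 1, 0)
  row 0: subtract 5×row1 = (1, 0, 5, 5)
  row 2: subtract 7×row1 = (0, 0, 7, 8)
step 3: normalize row 2 (÷7) = (0, 0, 1, 9)
  row 0: subtract 5×row2 = (1, 0, 0, 4)
  row 1: subtract 1×row2 = (0, 1, 0, 2)
  row 3: subtract 1×row2 = (0, 0, 0, 1)
step 4: normalize row 3 (÷1) = (0, 0, 0, 1)
  row 0: subtract 4×row3 = (1, 0, 0, 0)
  row 1: subtract 2×row3 = (0, 1, 0, 0)
  row 2: subtract 9×row3 = (0, 0, 1, 0)

pivot columns: 0, 1, 2, 3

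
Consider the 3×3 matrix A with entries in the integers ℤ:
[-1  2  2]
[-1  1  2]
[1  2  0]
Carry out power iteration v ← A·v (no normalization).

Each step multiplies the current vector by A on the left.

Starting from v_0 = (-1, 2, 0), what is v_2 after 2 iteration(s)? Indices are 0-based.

v_2 = (7, 4, 11)

v_0 = (-1, 2, 0).
v_1 = A·v_0 = (5, 3, 3).
v_2 = A·v_1 = (7, 4, 11).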